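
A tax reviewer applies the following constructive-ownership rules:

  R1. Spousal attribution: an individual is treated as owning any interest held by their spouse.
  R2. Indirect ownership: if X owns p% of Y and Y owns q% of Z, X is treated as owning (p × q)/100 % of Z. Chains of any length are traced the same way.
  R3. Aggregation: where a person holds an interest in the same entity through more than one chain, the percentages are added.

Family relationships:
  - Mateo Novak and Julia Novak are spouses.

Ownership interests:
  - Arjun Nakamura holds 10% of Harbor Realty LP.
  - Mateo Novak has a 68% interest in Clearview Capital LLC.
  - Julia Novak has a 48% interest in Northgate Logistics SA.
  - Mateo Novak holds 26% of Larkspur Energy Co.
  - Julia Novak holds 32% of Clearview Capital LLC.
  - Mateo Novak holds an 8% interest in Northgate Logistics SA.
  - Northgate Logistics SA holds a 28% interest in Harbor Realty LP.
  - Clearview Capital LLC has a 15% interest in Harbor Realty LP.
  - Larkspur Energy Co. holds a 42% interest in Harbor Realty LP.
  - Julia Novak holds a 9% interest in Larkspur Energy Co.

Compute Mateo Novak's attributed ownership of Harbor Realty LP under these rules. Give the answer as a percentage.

45.38%

By spousal attribution (R1), Mateo Novak is treated as also owning Julia Novak's interest in Larkspur Energy Co, giving 26% + 9% = 35%.
By spousal attribution (R1), Mateo Novak is treated as also owning Julia Novak's interest in Northgate Logistics SA, giving 8% + 48% = 56%.
By spousal attribution (R1), Mateo Novak is treated as also owning Julia Novak's interest in Clearview Capital LLC, giving 68% + 32% = 100%.
Chain via Larkspur Energy Co. (R2): 35% × 42% = 14.7% of Harbor Realty LP.
Chain via Northgate Logistics SA (R2): 56% × 28% = 15.68% of Harbor Realty LP.
Chain via Clearview Capital LLC (R2): 100% × 15% = 15% of Harbor Realty LP.
Aggregating (R3): 14.7% + 15.68% + 15% = 45.38%.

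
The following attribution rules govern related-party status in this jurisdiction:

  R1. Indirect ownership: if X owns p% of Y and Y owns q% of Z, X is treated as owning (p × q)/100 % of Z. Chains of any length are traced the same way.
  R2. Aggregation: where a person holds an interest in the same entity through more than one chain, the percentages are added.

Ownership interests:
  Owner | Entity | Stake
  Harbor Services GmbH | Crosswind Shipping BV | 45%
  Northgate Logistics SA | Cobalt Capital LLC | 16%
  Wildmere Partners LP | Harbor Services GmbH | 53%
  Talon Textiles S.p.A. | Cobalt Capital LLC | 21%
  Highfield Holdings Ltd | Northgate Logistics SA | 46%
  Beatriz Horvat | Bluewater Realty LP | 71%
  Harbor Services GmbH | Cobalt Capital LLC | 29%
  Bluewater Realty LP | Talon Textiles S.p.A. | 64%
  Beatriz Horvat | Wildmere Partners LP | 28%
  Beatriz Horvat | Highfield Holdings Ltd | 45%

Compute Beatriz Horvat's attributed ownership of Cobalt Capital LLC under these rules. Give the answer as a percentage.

Chain via Wildmere Partners LP → Harbor Services GmbH (R1): 28% × 53% × 29% = 4.3036% of Cobalt Capital LLC.
Chain via Highfield Holdings Ltd → Northgate Logistics SA (R1): 45% × 46% × 16% = 3.312% of Cobalt Capital LLC.
Chain via Bluewater Realty LP → Talon Textiles S.p.A. (R1): 71% × 64% × 21% = 9.5424% of Cobalt Capital LLC.
Aggregating (R2): 4.3036% + 3.312% + 9.5424% = 17.158%.

17.158%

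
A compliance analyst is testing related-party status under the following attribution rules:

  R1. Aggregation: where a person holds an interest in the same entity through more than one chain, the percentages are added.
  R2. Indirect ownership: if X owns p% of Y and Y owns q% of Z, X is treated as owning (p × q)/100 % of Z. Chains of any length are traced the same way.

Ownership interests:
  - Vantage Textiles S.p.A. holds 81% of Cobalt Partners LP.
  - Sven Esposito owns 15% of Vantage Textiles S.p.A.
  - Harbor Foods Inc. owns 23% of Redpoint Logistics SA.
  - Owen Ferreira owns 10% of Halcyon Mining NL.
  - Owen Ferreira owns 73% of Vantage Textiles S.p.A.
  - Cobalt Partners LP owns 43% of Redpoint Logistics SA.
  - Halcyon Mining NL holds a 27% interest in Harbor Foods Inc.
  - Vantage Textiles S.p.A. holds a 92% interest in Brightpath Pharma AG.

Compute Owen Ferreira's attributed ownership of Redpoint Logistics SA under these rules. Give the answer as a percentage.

26.0469%

Chain via Vantage Textiles S.p.A. → Cobalt Partners LP (R2): 73% × 81% × 43% = 25.4259% of Redpoint Logistics SA.
Chain via Halcyon Mining NL → Harbor Foods Inc. (R2): 10% × 27% × 23% = 0.621% of Redpoint Logistics SA.
Aggregating (R1): 25.4259% + 0.621% = 26.0469%.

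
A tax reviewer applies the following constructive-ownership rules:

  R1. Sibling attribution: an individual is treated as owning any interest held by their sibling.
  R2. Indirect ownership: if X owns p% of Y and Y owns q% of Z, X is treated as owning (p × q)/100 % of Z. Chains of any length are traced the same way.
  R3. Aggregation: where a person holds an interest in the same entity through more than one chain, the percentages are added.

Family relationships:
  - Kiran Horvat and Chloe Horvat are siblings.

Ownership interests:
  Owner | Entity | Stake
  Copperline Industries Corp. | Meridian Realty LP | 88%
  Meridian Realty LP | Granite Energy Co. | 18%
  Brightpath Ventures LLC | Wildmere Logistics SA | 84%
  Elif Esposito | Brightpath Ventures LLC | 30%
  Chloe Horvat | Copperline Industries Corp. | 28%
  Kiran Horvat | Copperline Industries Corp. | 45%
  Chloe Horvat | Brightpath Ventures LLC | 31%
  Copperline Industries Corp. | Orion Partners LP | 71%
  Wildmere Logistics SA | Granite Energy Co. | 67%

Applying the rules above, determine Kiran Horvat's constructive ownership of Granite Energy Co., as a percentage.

29.01%

By sibling attribution (R1), Kiran Horvat is treated as also owning Chloe Horvat's interest in Copperline Industries Corp, giving 45% + 28% = 73%.
By sibling attribution (R1), Kiran Horvat is treated as owning Chloe Horvat's 31% interest in Brightpath Ventures LLC.
Chain via Copperline Industries Corp. → Meridian Realty LP (R2): 73% × 88% × 18% = 11.5632% of Granite Energy Co.
Chain via Brightpath Ventures LLC → Wildmere Logistics SA (R2): 31% × 84% × 67% = 17.4468% of Granite Energy Co.
Aggregating (R3): 11.5632% + 17.4468% = 29.01%.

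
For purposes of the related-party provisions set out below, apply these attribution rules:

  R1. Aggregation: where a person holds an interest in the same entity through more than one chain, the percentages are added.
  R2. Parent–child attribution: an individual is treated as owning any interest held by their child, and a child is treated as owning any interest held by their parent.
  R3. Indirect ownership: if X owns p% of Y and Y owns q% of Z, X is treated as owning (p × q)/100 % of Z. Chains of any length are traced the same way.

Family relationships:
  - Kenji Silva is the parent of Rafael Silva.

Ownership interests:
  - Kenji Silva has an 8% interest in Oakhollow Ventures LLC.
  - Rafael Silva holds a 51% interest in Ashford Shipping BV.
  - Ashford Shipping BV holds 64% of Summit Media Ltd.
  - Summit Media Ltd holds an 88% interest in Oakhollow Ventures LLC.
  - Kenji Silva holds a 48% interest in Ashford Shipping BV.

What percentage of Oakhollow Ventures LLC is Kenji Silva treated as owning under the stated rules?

By parent–child attribution (R2), Kenji Silva is treated as also owning Rafael Silva's interest in Ashford Shipping BV, giving 48% + 51% = 99%.
Chain via Ashford Shipping BV → Summit Media Ltd (R3): 99% × 64% × 88% = 55.7568% of Oakhollow Ventures LLC.
Direct interest in Oakhollow Ventures LLC: 8%.
Aggregating (R1): 55.7568% + 8% = 63.7568%.

63.7568%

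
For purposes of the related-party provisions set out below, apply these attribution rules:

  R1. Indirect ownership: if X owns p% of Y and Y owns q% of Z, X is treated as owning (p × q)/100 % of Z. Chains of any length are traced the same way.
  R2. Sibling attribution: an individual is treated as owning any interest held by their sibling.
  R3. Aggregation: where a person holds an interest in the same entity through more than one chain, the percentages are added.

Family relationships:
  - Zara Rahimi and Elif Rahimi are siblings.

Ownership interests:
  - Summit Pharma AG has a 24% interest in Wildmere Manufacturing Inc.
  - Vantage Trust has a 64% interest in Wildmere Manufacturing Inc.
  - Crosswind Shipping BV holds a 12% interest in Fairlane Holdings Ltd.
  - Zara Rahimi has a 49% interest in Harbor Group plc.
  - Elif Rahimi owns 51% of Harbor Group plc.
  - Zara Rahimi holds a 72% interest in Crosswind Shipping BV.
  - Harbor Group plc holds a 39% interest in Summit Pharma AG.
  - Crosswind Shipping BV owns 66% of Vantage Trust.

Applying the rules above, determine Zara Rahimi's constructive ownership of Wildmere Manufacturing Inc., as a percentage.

By sibling attribution (R2), Zara Rahimi is treated as also owning Elif Rahimi's interest in Harbor Group plc, giving 49% + 51% = 100%.
Chain via Crosswind Shipping BV → Vantage Trust (R1): 72% × 66% × 64% = 30.4128% of Wildmere Manufacturing Inc.
Chain via Harbor Group plc → Summit Pharma AG (R1): 100% × 39% × 24% = 9.36% of Wildmere Manufacturing Inc.
Aggregating (R3): 30.4128% + 9.36% = 39.7728%.

39.7728%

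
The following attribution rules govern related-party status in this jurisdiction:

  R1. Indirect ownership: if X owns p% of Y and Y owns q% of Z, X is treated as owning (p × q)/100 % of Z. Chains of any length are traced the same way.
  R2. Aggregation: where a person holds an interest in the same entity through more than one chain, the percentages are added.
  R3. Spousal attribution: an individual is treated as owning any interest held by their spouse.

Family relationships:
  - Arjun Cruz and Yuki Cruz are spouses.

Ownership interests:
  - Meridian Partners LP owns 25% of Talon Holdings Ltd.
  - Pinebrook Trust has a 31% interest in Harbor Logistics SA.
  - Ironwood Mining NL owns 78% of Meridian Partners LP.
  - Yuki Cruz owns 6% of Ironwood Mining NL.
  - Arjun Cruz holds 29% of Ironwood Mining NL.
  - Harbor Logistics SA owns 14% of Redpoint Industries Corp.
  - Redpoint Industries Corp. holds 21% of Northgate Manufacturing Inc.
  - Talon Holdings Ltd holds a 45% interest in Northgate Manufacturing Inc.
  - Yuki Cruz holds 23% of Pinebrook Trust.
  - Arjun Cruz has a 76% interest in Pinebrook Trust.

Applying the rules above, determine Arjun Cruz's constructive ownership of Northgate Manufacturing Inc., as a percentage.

By spousal attribution (R3), Arjun Cruz is treated as also owning Yuki Cruz's interest in Pinebrook Trust, giving 76% + 23% = 99%.
By spousal attribution (R3), Arjun Cruz is treated as also owning Yuki Cruz's interest in Ironwood Mining NL, giving 29% + 6% = 35%.
Chain via Pinebrook Trust → Harbor Logistics SA → Redpoint Industries Corp. (R1): 99% × 31% × 14% × 21% = 0.902286% of Northgate Manufacturing Inc.
Chain via Ironwood Mining NL → Meridian Partners LP → Talon Holdings Ltd (R1): 35% × 78% × 25% × 45% = 3.07125% of Northgate Manufacturing Inc.
Aggregating (R2): 0.902286% + 3.07125% = 3.973536%.

3.973536%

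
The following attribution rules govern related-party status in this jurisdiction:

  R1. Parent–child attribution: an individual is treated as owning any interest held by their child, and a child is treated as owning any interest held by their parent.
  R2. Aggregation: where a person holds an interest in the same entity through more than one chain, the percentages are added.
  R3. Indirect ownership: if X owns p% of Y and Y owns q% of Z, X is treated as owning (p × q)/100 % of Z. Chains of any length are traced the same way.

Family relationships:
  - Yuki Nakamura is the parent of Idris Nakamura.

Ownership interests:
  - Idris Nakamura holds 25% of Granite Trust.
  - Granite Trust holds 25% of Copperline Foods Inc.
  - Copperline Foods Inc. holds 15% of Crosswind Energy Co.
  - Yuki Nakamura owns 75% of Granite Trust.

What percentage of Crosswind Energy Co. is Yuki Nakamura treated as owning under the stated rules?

By parent–child attribution (R1), Yuki Nakamura is treated as also owning Idris Nakamura's interest in Granite Trust, giving 75% + 25% = 100%.
Chain via Granite Trust → Copperline Foods Inc. (R3): 100% × 25% × 15% = 3.75% of Crosswind Energy Co.

3.75%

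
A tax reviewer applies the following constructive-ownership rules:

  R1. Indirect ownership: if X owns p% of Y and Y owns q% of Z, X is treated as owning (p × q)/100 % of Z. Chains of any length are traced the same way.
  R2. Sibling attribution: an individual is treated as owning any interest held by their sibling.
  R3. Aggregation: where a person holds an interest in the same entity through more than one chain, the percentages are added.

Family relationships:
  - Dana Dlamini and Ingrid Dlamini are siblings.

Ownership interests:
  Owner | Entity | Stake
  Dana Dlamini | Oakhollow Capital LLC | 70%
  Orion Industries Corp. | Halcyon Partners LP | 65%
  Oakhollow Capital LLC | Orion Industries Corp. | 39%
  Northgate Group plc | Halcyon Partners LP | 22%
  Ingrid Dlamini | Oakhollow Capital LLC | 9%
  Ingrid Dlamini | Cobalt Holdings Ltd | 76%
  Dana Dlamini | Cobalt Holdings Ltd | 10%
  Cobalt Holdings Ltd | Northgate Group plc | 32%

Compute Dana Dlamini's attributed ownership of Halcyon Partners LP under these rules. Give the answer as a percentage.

26.0809%

By sibling attribution (R2), Dana Dlamini is treated as also owning Ingrid Dlamini's interest in Oakhollow Capital LLC, giving 70% + 9% = 79%.
By sibling attribution (R2), Dana Dlamini is treated as also owning Ingrid Dlamini's interest in Cobalt Holdings Ltd, giving 10% + 76% = 86%.
Chain via Oakhollow Capital LLC → Orion Industries Corp. (R1): 79% × 39% × 65% = 20.0265% of Halcyon Partners LP.
Chain via Cobalt Holdings Ltd → Northgate Group plc (R1): 86% × 32% × 22% = 6.0544% of Halcyon Partners LP.
Aggregating (R3): 20.0265% + 6.0544% = 26.0809%.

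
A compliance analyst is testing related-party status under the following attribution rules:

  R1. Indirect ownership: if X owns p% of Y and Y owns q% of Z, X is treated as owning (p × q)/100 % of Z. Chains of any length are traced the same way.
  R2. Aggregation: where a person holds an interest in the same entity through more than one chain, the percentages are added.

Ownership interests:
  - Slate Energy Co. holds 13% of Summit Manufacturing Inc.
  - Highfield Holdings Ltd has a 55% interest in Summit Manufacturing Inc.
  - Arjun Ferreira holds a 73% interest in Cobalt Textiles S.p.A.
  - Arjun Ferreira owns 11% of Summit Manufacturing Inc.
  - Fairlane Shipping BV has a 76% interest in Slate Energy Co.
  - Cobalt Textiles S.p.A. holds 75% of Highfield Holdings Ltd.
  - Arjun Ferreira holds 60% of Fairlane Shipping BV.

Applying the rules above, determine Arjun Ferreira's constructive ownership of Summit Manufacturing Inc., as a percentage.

47.0405%

Chain via Fairlane Shipping BV → Slate Energy Co. (R1): 60% × 76% × 13% = 5.928% of Summit Manufacturing Inc.
Chain via Cobalt Textiles S.p.A. → Highfield Holdings Ltd (R1): 73% × 75% × 55% = 30.1125% of Summit Manufacturing Inc.
Direct interest in Summit Manufacturing Inc: 11%.
Aggregating (R2): 5.928% + 30.1125% + 11% = 47.0405%.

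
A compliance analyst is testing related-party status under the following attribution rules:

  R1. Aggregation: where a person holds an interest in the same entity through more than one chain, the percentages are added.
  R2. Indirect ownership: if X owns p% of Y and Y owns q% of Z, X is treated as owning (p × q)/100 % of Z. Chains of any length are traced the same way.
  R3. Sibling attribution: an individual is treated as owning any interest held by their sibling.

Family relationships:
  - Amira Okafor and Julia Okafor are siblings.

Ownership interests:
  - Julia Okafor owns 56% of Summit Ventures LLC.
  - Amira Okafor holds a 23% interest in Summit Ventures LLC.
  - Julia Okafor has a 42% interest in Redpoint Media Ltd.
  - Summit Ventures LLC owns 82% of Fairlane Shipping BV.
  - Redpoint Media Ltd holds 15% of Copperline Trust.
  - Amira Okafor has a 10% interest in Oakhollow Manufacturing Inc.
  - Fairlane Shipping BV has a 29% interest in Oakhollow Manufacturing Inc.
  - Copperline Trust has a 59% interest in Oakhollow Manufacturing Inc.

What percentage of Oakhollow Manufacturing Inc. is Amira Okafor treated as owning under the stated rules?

32.5032%

By sibling attribution (R3), Amira Okafor is treated as also owning Julia Okafor's interest in Summit Ventures LLC, giving 23% + 56% = 79%.
By sibling attribution (R3), Amira Okafor is treated as owning Julia Okafor's 42% interest in Redpoint Media Ltd.
Chain via Summit Ventures LLC → Fairlane Shipping BV (R2): 79% × 82% × 29% = 18.7862% of Oakhollow Manufacturing Inc.
Direct interest in Oakhollow Manufacturing Inc: 10%.
Chain via Redpoint Media Ltd → Copperline Trust (R2): 42% × 15% × 59% = 3.717% of Oakhollow Manufacturing Inc.
Aggregating (R1): 18.7862% + 10% + 3.717% = 32.5032%.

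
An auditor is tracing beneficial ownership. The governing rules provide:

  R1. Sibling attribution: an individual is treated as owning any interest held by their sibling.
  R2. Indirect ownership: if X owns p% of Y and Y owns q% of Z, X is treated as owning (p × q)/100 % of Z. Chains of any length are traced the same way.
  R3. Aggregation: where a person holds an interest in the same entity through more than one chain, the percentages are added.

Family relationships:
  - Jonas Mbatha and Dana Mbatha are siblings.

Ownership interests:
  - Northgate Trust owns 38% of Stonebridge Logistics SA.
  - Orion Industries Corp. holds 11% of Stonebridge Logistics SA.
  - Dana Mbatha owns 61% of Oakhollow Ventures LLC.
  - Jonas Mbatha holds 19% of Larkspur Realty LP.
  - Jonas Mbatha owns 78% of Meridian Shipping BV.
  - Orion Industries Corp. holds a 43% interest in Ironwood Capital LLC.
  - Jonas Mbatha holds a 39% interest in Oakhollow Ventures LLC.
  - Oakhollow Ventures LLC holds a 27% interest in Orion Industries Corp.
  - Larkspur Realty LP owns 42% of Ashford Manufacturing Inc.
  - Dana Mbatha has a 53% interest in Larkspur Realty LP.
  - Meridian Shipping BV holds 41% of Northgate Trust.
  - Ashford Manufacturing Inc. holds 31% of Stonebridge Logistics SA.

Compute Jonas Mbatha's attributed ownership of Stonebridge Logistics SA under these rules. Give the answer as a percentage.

By sibling attribution (R1), Jonas Mbatha is treated as also owning Dana Mbatha's interest in Oakhollow Ventures LLC, giving 39% + 61% = 100%.
By sibling attribution (R1), Jonas Mbatha is treated as also owning Dana Mbatha's interest in Larkspur Realty LP, giving 19% + 53% = 72%.
Chain via Meridian Shipping BV → Northgate Trust (R2): 78% × 41% × 38% = 12.1524% of Stonebridge Logistics SA.
Chain via Oakhollow Ventures LLC → Orion Industries Corp. (R2): 100% × 27% × 11% = 2.97% of Stonebridge Logistics SA.
Chain via Larkspur Realty LP → Ashford Manufacturing Inc. (R2): 72% × 42% × 31% = 9.3744% of Stonebridge Logistics SA.
Aggregating (R3): 12.1524% + 2.97% + 9.3744% = 24.4968%.

24.4968%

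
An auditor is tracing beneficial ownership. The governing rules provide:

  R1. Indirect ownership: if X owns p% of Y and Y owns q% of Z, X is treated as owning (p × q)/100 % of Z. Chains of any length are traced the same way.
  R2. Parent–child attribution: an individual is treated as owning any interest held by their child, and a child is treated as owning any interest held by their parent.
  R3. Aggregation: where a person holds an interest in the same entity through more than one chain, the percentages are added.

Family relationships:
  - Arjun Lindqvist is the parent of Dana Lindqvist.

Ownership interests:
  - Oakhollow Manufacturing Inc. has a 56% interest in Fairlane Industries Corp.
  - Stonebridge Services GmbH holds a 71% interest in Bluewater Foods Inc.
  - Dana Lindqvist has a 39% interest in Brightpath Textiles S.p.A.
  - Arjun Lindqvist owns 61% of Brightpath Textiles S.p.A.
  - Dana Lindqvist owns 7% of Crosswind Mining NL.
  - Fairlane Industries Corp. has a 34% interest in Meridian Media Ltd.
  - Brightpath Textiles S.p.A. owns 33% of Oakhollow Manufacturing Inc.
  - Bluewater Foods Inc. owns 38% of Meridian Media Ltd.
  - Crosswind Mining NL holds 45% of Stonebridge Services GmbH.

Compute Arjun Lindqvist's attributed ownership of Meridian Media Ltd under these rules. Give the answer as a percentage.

7.13307%

By parent–child attribution (R2), Arjun Lindqvist is treated as also owning Dana Lindqvist's interest in Brightpath Textiles S.p.A, giving 61% + 39% = 100%.
By parent–child attribution (R2), Arjun Lindqvist is treated as owning Dana Lindqvist's 7% interest in Crosswind Mining NL.
Chain via Brightpath Textiles S.p.A. → Oakhollow Manufacturing Inc. → Fairlane Industries Corp. (R1): 100% × 33% × 56% × 34% = 6.2832% of Meridian Media Ltd.
Chain via Crosswind Mining NL → Stonebridge Services GmbH → Bluewater Foods Inc. (R1): 7% × 45% × 71% × 38% = 0.84987% of Meridian Media Ltd.
Aggregating (R3): 6.2832% + 0.84987% = 7.13307%.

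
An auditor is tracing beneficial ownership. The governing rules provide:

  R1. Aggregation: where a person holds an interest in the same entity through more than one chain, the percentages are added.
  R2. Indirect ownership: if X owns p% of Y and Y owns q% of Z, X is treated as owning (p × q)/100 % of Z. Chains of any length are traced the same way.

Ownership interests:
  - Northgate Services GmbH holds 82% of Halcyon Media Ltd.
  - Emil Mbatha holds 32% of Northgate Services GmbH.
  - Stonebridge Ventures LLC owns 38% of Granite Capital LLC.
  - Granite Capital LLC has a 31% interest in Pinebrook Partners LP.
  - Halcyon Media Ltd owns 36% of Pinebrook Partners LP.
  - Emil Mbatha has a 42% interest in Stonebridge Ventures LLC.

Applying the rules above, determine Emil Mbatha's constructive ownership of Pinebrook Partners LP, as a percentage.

Chain via Northgate Services GmbH → Halcyon Media Ltd (R2): 32% × 82% × 36% = 9.4464% of Pinebrook Partners LP.
Chain via Stonebridge Ventures LLC → Granite Capital LLC (R2): 42% × 38% × 31% = 4.9476% of Pinebrook Partners LP.
Aggregating (R1): 9.4464% + 4.9476% = 14.394%.

14.394%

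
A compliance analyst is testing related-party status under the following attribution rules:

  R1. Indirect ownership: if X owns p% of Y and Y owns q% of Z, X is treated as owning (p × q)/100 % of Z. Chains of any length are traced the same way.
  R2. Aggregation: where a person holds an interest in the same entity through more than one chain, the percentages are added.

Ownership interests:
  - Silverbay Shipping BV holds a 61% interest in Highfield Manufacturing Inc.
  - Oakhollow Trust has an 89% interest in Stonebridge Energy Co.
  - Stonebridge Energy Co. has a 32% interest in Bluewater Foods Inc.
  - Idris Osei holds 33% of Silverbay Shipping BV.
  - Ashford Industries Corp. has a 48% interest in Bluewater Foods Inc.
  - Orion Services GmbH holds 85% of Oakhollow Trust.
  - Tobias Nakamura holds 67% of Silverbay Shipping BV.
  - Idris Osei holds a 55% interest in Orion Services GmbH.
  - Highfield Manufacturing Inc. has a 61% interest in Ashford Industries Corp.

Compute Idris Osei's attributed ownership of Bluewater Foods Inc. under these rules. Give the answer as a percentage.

19.208464%

Chain via Silverbay Shipping BV → Highfield Manufacturing Inc. → Ashford Industries Corp. (R1): 33% × 61% × 61% × 48% = 5.894064% of Bluewater Foods Inc.
Chain via Orion Services GmbH → Oakhollow Trust → Stonebridge Energy Co. (R1): 55% × 85% × 89% × 32% = 13.3144% of Bluewater Foods Inc.
Aggregating (R2): 5.894064% + 13.3144% = 19.208464%.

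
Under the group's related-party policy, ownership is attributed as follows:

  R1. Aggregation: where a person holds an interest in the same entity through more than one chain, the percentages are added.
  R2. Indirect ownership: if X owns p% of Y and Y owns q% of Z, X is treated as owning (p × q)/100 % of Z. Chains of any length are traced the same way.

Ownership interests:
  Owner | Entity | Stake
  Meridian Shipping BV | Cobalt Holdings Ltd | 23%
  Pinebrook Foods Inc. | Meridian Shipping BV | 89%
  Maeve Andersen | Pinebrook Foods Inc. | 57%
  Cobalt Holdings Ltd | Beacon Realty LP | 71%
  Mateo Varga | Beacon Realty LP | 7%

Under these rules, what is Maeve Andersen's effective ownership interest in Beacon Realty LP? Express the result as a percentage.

Chain via Pinebrook Foods Inc. → Meridian Shipping BV → Cobalt Holdings Ltd (R2): 57% × 89% × 23% × 71% = 8.284209% of Beacon Realty LP.

8.284209%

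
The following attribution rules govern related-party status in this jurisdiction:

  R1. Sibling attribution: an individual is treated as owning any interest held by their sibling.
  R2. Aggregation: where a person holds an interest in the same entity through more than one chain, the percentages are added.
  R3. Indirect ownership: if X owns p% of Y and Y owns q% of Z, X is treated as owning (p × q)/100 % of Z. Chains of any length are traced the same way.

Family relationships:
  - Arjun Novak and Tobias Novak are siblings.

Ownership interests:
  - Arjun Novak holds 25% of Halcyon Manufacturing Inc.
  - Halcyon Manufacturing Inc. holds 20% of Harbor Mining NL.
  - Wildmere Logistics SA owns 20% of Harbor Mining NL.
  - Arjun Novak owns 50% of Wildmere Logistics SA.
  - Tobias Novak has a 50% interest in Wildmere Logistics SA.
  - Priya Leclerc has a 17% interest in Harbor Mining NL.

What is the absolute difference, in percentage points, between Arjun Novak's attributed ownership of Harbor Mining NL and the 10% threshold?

15

By sibling attribution (R1), Arjun Novak is treated as also owning Tobias Novak's interest in Wildmere Logistics SA, giving 50% + 50% = 100%.
Chain via Halcyon Manufacturing Inc. (R3): 25% × 20% = 5% of Harbor Mining NL.
Chain via Wildmere Logistics SA (R3): 100% × 20% = 20% of Harbor Mining NL.
Aggregating (R2): 5% + 20% = 25%.
25% exceeds the 10% threshold by 15 percentage points.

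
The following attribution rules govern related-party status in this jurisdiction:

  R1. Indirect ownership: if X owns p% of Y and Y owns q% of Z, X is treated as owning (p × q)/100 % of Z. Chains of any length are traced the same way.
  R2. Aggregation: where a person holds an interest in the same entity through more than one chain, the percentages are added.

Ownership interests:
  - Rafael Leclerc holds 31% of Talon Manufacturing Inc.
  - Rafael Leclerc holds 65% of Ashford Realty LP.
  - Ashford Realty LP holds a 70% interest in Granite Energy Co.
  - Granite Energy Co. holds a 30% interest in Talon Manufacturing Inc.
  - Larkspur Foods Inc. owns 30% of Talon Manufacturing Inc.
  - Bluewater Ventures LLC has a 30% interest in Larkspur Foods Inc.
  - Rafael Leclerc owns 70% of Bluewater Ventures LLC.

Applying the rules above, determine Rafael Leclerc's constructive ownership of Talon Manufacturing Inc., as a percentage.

Chain via Ashford Realty LP → Granite Energy Co. (R1): 65% × 70% × 30% = 13.65% of Talon Manufacturing Inc.
Chain via Bluewater Ventures LLC → Larkspur Foods Inc. (R1): 70% × 30% × 30% = 6.3% of Talon Manufacturing Inc.
Direct interest in Talon Manufacturing Inc: 31%.
Aggregating (R2): 13.65% + 6.3% + 31% = 50.95%.

50.95%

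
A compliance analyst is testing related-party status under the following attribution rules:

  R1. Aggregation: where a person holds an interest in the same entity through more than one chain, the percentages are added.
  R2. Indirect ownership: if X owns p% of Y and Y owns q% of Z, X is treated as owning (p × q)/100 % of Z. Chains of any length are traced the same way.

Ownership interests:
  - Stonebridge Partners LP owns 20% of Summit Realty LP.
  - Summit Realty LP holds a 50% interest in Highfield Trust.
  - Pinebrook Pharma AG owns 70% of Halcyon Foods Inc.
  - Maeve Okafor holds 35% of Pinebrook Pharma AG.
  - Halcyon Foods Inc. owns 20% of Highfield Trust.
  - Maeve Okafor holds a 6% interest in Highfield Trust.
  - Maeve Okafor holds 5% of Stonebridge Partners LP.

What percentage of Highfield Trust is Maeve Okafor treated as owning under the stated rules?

Chain via Stonebridge Partners LP → Summit Realty LP (R2): 5% × 20% × 50% = 0.5% of Highfield Trust.
Chain via Pinebrook Pharma AG → Halcyon Foods Inc. (R2): 35% × 70% × 20% = 4.9% of Highfield Trust.
Direct interest in Highfield Trust: 6%.
Aggregating (R1): 0.5% + 4.9% + 6% = 11.4%.

11.4%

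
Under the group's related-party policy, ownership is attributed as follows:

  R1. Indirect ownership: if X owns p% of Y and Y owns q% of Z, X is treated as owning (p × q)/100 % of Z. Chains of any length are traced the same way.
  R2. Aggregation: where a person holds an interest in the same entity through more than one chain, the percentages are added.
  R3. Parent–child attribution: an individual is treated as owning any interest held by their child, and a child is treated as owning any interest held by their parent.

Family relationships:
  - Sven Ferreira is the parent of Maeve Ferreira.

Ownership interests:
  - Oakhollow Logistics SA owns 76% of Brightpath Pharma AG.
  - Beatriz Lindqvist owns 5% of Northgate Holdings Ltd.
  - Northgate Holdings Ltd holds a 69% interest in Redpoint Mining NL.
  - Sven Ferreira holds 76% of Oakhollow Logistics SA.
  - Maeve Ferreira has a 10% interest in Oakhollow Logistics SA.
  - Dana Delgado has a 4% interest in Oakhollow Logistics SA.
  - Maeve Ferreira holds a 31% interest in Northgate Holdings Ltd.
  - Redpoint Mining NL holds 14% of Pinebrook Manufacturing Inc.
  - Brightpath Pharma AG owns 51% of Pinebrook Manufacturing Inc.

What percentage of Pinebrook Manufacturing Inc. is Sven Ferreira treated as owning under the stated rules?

36.3282%

By parent–child attribution (R3), Sven Ferreira is treated as also owning Maeve Ferreira's interest in Oakhollow Logistics SA, giving 76% + 10% = 86%.
By parent–child attribution (R3), Sven Ferreira is treated as owning Maeve Ferreira's 31% interest in Northgate Holdings Ltd.
Chain via Oakhollow Logistics SA → Brightpath Pharma AG (R1): 86% × 76% × 51% = 33.3336% of Pinebrook Manufacturing Inc.
Chain via Northgate Holdings Ltd → Redpoint Mining NL (R1): 31% × 69% × 14% = 2.9946% of Pinebrook Manufacturing Inc.
Aggregating (R2): 33.3336% + 2.9946% = 36.3282%.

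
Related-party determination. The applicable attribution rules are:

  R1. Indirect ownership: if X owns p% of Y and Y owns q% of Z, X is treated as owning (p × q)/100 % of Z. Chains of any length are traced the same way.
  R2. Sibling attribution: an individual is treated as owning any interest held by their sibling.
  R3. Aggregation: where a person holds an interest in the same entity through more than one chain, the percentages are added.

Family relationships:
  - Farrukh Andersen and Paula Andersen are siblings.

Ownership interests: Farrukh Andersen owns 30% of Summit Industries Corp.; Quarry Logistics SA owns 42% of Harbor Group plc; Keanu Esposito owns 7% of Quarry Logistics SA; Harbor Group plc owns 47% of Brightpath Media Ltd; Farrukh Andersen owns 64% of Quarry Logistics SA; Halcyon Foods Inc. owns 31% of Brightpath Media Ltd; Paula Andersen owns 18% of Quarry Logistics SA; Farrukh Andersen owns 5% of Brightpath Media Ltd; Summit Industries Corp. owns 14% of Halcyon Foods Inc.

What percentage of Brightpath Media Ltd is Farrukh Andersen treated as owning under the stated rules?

22.4888%

By sibling attribution (R2), Farrukh Andersen is treated as also owning Paula Andersen's interest in Quarry Logistics SA, giving 64% + 18% = 82%.
Chain via Summit Industries Corp. → Halcyon Foods Inc. (R1): 30% × 14% × 31% = 1.302% of Brightpath Media Ltd.
Chain via Quarry Logistics SA → Harbor Group plc (R1): 82% × 42% × 47% = 16.1868% of Brightpath Media Ltd.
Direct interest in Brightpath Media Ltd: 5%.
Aggregating (R3): 1.302% + 16.1868% + 5% = 22.4888%.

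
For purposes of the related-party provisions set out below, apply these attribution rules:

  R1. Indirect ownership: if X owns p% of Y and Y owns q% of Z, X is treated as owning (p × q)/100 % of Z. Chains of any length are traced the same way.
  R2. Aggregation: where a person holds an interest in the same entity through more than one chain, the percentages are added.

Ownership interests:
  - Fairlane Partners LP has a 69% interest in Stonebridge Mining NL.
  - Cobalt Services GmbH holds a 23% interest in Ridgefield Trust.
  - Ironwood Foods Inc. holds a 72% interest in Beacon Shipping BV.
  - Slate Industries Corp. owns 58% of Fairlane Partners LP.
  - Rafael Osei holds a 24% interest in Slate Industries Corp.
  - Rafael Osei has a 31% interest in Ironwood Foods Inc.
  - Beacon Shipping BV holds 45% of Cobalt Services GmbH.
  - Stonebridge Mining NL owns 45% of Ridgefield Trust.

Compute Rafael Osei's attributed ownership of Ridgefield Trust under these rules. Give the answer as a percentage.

Chain via Slate Industries Corp. → Fairlane Partners LP → Stonebridge Mining NL (R1): 24% × 58% × 69% × 45% = 4.32216% of Ridgefield Trust.
Chain via Ironwood Foods Inc. → Beacon Shipping BV → Cobalt Services GmbH (R1): 31% × 72% × 45% × 23% = 2.31012% of Ridgefield Trust.
Aggregating (R2): 4.32216% + 2.31012% = 6.63228%.

6.63228%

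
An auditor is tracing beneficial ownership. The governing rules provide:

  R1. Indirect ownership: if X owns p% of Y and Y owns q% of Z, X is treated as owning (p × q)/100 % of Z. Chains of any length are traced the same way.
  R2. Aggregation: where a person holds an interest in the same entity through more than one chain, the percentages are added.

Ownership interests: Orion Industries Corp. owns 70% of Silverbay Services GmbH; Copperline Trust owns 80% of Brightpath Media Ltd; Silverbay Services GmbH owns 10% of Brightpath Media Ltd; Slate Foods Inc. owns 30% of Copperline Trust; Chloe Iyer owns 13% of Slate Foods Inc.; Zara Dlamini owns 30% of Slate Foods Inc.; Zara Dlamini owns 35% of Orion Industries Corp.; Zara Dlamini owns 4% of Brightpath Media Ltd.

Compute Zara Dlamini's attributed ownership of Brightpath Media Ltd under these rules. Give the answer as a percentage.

Chain via Slate Foods Inc. → Copperline Trust (R1): 30% × 30% × 80% = 7.2% of Brightpath Media Ltd.
Chain via Orion Industries Corp. → Silverbay Services GmbH (R1): 35% × 70% × 10% = 2.45% of Brightpath Media Ltd.
Direct interest in Brightpath Media Ltd: 4%.
Aggregating (R2): 7.2% + 2.45% + 4% = 13.65%.

13.65%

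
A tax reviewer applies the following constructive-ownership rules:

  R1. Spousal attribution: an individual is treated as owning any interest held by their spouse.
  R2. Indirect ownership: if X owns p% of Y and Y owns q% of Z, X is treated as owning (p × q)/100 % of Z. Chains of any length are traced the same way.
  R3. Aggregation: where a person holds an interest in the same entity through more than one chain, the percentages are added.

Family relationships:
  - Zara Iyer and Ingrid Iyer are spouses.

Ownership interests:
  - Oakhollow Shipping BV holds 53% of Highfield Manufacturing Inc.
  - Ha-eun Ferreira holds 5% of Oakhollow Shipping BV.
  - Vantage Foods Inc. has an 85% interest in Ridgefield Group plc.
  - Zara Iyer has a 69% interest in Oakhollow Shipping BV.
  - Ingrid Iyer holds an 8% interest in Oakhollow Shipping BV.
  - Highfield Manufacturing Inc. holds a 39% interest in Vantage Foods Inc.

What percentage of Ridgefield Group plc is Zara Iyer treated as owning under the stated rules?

13.528515%

By spousal attribution (R1), Zara Iyer is treated as also owning Ingrid Iyer's interest in Oakhollow Shipping BV, giving 69% + 8% = 77%.
Chain via Oakhollow Shipping BV → Highfield Manufacturing Inc. → Vantage Foods Inc. (R2): 77% × 53% × 39% × 85% = 13.528515% of Ridgefield Group plc.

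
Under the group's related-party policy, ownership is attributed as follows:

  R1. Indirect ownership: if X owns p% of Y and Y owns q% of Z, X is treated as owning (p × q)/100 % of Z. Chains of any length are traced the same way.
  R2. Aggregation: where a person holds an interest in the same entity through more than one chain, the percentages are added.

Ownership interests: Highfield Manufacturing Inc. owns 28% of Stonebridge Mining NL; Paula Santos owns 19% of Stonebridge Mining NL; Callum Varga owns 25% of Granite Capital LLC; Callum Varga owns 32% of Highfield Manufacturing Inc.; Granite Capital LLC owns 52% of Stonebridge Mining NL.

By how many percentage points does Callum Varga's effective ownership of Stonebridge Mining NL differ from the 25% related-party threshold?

3.04

Chain via Granite Capital LLC (R1): 25% × 52% = 13% of Stonebridge Mining NL.
Chain via Highfield Manufacturing Inc. (R1): 32% × 28% = 8.96% of Stonebridge Mining NL.
Aggregating (R2): 13% + 8.96% = 21.96%.
21.96% falls short of the 25% threshold by 3.04 percentage points.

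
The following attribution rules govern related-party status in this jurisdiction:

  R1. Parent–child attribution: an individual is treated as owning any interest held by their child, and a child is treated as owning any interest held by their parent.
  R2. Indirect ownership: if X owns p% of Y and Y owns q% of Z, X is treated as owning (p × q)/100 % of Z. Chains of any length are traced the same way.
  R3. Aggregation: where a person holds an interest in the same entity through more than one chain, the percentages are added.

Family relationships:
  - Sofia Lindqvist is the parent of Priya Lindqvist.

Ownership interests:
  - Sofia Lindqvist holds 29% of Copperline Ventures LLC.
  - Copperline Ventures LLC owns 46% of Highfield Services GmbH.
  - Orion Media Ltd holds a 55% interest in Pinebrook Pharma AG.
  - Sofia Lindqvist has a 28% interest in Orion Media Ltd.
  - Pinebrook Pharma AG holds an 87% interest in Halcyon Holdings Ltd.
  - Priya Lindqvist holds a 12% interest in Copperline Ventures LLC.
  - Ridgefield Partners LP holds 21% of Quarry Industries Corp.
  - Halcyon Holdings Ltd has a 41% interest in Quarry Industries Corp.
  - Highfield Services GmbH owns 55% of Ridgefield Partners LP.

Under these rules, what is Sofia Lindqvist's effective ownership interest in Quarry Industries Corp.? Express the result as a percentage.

7.67151%

By parent–child attribution (R1), Sofia Lindqvist is treated as also owning Priya Lindqvist's interest in Copperline Ventures LLC, giving 29% + 12% = 41%.
Chain via Orion Media Ltd → Pinebrook Pharma AG → Halcyon Holdings Ltd (R2): 28% × 55% × 87% × 41% = 5.49318% of Quarry Industries Corp.
Chain via Copperline Ventures LLC → Highfield Services GmbH → Ridgefield Partners LP (R2): 41% × 46% × 55% × 21% = 2.17833% of Quarry Industries Corp.
Aggregating (R3): 5.49318% + 2.17833% = 7.67151%.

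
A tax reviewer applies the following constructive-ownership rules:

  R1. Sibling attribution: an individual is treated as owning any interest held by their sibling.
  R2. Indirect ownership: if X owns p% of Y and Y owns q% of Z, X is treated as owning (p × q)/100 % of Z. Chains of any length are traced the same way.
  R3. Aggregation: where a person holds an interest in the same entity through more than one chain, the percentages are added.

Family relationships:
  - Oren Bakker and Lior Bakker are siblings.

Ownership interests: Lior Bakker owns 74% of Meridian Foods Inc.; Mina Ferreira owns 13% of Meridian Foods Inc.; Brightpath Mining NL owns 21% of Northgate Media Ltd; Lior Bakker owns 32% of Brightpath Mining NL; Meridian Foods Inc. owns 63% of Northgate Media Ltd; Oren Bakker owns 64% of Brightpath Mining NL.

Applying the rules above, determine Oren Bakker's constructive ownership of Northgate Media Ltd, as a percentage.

By sibling attribution (R1), Oren Bakker is treated as also owning Lior Bakker's interest in Brightpath Mining NL, giving 64% + 32% = 96%.
By sibling attribution (R1), Oren Bakker is treated as owning Lior Bakker's 74% interest in Meridian Foods Inc.
Chain via Brightpath Mining NL (R2): 96% × 21% = 20.16% of Northgate Media Ltd.
Chain via Meridian Foods Inc. (R2): 74% × 63% = 46.62% of Northgate Media Ltd.
Aggregating (R3): 20.16% + 46.62% = 66.78%.

66.78%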